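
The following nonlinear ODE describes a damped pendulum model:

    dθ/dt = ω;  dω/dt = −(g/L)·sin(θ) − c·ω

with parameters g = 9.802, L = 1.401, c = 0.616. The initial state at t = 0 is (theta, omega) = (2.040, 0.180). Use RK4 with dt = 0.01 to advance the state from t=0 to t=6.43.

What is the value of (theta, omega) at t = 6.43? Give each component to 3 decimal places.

t=0.000: state=(2.040, 0.180)
step 1 (dt=0.01): k1=(0.180, -6.351), k2=(0.148, -6.329), k3=(0.148, -6.329), k4=(0.117, -6.308); state += dt/6·(k1+2k2+2k3+k4)
t=0.010: state=(2.041, 0.117)
t=0.020: state=(2.042, 0.054)
t=0.030: state=(2.043, -0.009)
continuing one RK4 step at a time; state shown every 25 steps (Δt=0.25):
t=0.250: state=(1.895, -1.320)
t=0.500: state=(1.386, -2.729)
t=0.750: state=(0.569, -3.653)
t=1.000: state=(-0.330, -3.288)
t=1.250: state=(-0.979, -1.800)
t=1.500: state=(-1.212, -0.077)
t=1.750: state=(-1.037, 1.414)
t=2.000: state=(-0.549, 2.371)
t=2.250: state=(0.069, 2.400)
t=2.500: state=(0.573, 1.513)
t=2.750: state=(0.794, 0.239)
t=3.000: state=(0.702, -0.925)
t=3.250: state=(0.370, -1.631)
t=3.500: state=(-0.055, -1.642)
t=3.750: state=(-0.398, -1.019)
t=4.000: state=(-0.540, -0.111)
t=4.250: state=(-0.461, 0.705)
t=4.500: state=(-0.219, 1.153)
t=4.750: state=(0.073, 1.098)
t=5.000: state=(0.295, 0.625)
t=5.250: state=(0.372, -0.016)
t=5.500: state=(0.295, -0.560)
t=5.750: state=(0.116, -0.816)
t=6.000: state=(-0.083, -0.718)
t=6.250: state=(-0.221, -0.356)
t=6.430: state=(-0.256, -0.031)

(theta, omega) = (-0.256, -0.031)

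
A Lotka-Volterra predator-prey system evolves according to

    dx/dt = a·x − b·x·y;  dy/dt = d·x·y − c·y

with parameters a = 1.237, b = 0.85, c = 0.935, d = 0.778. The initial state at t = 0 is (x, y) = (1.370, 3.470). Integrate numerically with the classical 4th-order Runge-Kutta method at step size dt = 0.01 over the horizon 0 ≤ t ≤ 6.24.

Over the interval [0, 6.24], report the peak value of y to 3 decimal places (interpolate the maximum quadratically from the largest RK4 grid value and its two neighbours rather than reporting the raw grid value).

max y = 3.487

t=0.000: state=(1.370, 3.470)
step 1 (dt=0.01): k1=(-2.346, 0.454), k2=(-2.329, 0.423), k3=(-2.329, 0.423), k4=(-2.311, 0.392); state += dt/6·(k1+2k2+2k3+k4)
t=0.010: state=(1.347, 3.474)
t=0.020: state=(1.324, 3.478)
t=0.030: state=(1.301, 3.481)
continuing one RK4 step at a time; state shown every 25 steps (Δt=0.25):
t=0.250: state=(0.893, 3.411)
t=0.500: state=(0.607, 3.116)
t=0.750: state=(0.444, 2.728)
t=1.000: state=(0.353, 2.331)
t=1.250: state=(0.305, 1.966)
t=1.500: state=(0.283, 1.648)
t=1.750: state=(0.280, 1.377)
t=2.000: state=(0.292, 1.152)
t=2.250: state=(0.318, 0.968)
t=2.500: state=(0.358, 0.818)
t=2.750: state=(0.416, 0.698)
t=3.000: state=(0.494, 0.603)
t=3.250: state=(0.597, 0.531)
t=3.500: state=(0.730, 0.478)
t=3.750: state=(0.903, 0.443)
t=4.000: state=(1.122, 0.426)
t=4.250: state=(1.396, 0.431)
t=4.500: state=(1.730, 0.462)
t=4.750: state=(2.123, 0.531)
t=5.000: state=(2.552, 0.662)
t=5.250: state=(2.953, 0.896)
t=5.500: state=(3.198, 1.296)
t=5.750: state=(3.112, 1.907)
t=6.000: state=(2.613, 2.650)
t=6.240: state=(1.920, 3.236)
largest grid value and its neighbours: y(0.070)=3.48685, y(0.080)=3.48691, y(0.090)=3.48642
parabola through these three points peaks at t≈0.076 with y≈3.48696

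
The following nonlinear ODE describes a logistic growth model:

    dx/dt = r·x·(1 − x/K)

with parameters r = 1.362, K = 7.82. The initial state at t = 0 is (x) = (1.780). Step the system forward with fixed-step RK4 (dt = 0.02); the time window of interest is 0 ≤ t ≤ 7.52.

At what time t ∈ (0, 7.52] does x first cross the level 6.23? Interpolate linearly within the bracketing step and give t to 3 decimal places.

t = 1.900

t=0.000: state=(1.780)
step 1 (dt=0.02): k1=(1.873), k2=(1.886), k3=(1.886), k4=(1.900); state += dt/6·(k1+2k2+2k3+k4)
t=0.020: state=(1.818)
t=0.040: state=(1.856)
t=0.060: state=(1.895)
continuing one RK4 step at a time; state shown every 25 steps (Δt=0.5):
t=0.500: state=(2.878)
t=1.000: state=(4.184)
t=1.500: state=(5.431)
t=1.880: state=(6.196)
next step: t=1.900: state=(6.230) — x has crossed 6.23
linear interpolation between t=1.880 (6.19569) and t=1.900 (6.23046) → t≈1.900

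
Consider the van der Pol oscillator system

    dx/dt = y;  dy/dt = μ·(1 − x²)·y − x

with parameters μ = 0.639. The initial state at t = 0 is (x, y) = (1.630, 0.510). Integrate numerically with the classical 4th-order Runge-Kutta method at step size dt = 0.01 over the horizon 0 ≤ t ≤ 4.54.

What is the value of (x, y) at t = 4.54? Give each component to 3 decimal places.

t=0.000: state=(1.630, 0.510)
step 1 (dt=0.01): k1=(0.510, -2.170), k2=(0.499, -2.164), k3=(0.499, -2.164), k4=(0.488, -2.157); state += dt/6·(k1+2k2+2k3+k4)
t=0.010: state=(1.635, 0.488)
t=0.020: state=(1.640, 0.467)
t=0.030: state=(1.644, 0.445)
continuing one RK4 step at a time; state shown every 20 steps (Δt=0.2):
t=0.200: state=(1.691, 0.108)
t=0.400: state=(1.679, -0.215)
t=0.600: state=(1.609, -0.469)
t=0.800: state=(1.494, -0.677)
t=1.000: state=(1.340, -0.861)
t=1.200: state=(1.150, -1.044)
t=1.400: state=(0.922, -1.240)
t=1.600: state=(0.652, -1.463)
t=1.800: state=(0.334, -1.714)
t=2.000: state=(-0.035, -1.973)
t=2.200: state=(-0.451, -2.172)
t=2.400: state=(-0.891, -2.187)
t=2.600: state=(-1.306, -1.908)
t=2.800: state=(-1.636, -1.364)
t=3.000: state=(-1.846, -0.741)
t=3.200: state=(-1.939, -0.208)
t=3.400: state=(-1.939, 0.182)
t=3.600: state=(-1.874, 0.454)
t=3.800: state=(-1.762, 0.654)
t=4.000: state=(-1.615, 0.818)
t=4.200: state=(-1.436, 0.971)
t=4.400: state=(-1.226, 1.134)
t=4.540: state=(-1.058, 1.261)

(x, y) = (-1.058, 1.261)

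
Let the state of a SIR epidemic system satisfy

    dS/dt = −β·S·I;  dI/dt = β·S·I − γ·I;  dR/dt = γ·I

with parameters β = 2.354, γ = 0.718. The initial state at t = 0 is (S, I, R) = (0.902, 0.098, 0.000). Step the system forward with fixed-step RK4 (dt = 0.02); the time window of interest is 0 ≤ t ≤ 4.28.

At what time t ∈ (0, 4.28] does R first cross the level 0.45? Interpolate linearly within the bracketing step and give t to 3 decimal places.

t=0.000: state=(0.902, 0.098, 0.000)
step 1 (dt=0.02): k1=(-0.208, 0.138, 0.070), k2=(-0.211, 0.139, 0.071), k3=(-0.211, 0.139, 0.071), k4=(-0.213, 0.141, 0.072); state += dt/6·(k1+2k2+2k3+k4)
t=0.020: state=(0.898, 0.101, 0.001)
t=0.040: state=(0.893, 0.104, 0.003)
t=0.060: state=(0.889, 0.107, 0.004)
continuing one RK4 step at a time; state shown every 10 steps (Δt=0.2):
t=0.200: state=(0.855, 0.128, 0.016)
t=0.400: state=(0.799, 0.164, 0.037)
t=0.600: state=(0.732, 0.204, 0.064)
t=0.800: state=(0.659, 0.245, 0.096)
t=1.000: state=(0.581, 0.285, 0.134)
t=1.200: state=(0.504, 0.318, 0.177)
t=1.400: state=(0.431, 0.344, 0.225)
t=1.600: state=(0.366, 0.359, 0.276)
t=1.800: state=(0.308, 0.364, 0.328)
t=2.000: state=(0.260, 0.361, 0.380)
t=2.200: state=(0.220, 0.350, 0.431)
t=2.260: state=(0.209, 0.345, 0.446)
next step: t=2.280: state=(0.206, 0.343, 0.451) — R has crossed 0.45
linear interpolation between t=2.260 (0.44573) and t=2.280 (0.45068) → t≈2.277

t = 2.277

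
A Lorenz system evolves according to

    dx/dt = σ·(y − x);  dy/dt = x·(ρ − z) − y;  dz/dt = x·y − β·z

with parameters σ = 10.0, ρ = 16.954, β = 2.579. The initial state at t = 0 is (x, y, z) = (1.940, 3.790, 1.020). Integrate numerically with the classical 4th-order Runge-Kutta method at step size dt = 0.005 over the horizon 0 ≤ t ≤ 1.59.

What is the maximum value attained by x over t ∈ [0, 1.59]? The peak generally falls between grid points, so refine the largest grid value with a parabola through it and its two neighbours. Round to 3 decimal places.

max x = 13.204

t=0.000: state=(1.940, 3.790, 1.020)
step 1 (dt=0.005): k1=(18.500, 27.122, 4.722), k2=(18.716, 27.768, 5.002), k3=(18.726, 27.773, 5.005), k4=(18.952, 28.424, 5.295); state += dt/6·(k1+2k2+2k3+k4)
t=0.005: state=(2.034, 3.929, 1.045)
t=0.010: state=(2.130, 4.074, 1.073)
t=0.015: state=(2.228, 4.226, 1.104)
continuing one RK4 step at a time; state shown every 20 steps (Δt=0.1):
t=0.100: state=(4.479, 7.941, 2.439)
t=0.200: state=(9.058, 14.501, 8.788)
t=0.300: state=(13.163, 14.068, 22.693)
t=0.400: state=(9.427, 2.498, 26.256)
t=0.500: state=(3.092, -1.674, 20.286)
t=0.600: state=(0.017, -1.720, 15.481)
t=0.700: state=(-1.075, -1.781, 12.058)
t=0.800: state=(-1.736, -2.459, 9.580)
t=0.900: state=(-2.689, -3.946, 8.021)
t=1.000: state=(-4.393, -6.609, 7.841)
t=1.100: state=(-7.145, -10.326, 10.448)
t=1.200: state=(-10.039, -12.007, 17.078)
t=1.300: state=(-9.904, -7.562, 22.418)
t=1.400: state=(-6.466, -2.756, 20.893)
t=1.500: state=(-3.525, -1.504, 16.964)
t=1.590: state=(-2.379, -1.751, 13.806)
largest grid value and its neighbours: x(0.305)=13.19615, x(0.310)=13.20357, x(0.315)=13.18514
parabola through these three points peaks at t≈0.309 with x≈13.20416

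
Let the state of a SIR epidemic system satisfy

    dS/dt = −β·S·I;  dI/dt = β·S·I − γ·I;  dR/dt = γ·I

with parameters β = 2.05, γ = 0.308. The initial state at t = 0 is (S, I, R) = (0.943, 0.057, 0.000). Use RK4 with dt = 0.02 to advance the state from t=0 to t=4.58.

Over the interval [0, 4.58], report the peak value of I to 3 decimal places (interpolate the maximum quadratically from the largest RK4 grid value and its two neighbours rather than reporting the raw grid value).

t=0.000: state=(0.943, 0.057, 0.000)
step 1 (dt=0.02): k1=(-0.110, 0.093, 0.018), k2=(-0.112, 0.094, 0.018), k3=(-0.112, 0.094, 0.018), k4=(-0.114, 0.095, 0.018); state += dt/6·(k1+2k2+2k3+k4)
t=0.020: state=(0.941, 0.059, 0.000)
t=0.040: state=(0.938, 0.061, 0.001)
t=0.060: state=(0.936, 0.063, 0.001)
continuing one RK4 step at a time; state shown every 10 steps (Δt=0.2):
t=0.200: state=(0.917, 0.078, 0.004)
t=0.400: state=(0.883, 0.107, 0.010)
t=0.600: state=(0.840, 0.143, 0.017)
t=0.800: state=(0.785, 0.188, 0.028)
t=1.000: state=(0.719, 0.240, 0.041)
t=1.200: state=(0.644, 0.299, 0.057)
t=1.400: state=(0.563, 0.360, 0.078)
t=1.600: state=(0.479, 0.419, 0.102)
t=1.800: state=(0.399, 0.472, 0.129)
t=2.000: state=(0.326, 0.514, 0.160)
t=2.200: state=(0.262, 0.545, 0.192)
t=2.400: state=(0.209, 0.565, 0.226)
t=2.600: state=(0.165, 0.573, 0.262)
t=2.800: state=(0.131, 0.572, 0.297)
t=3.000: state=(0.104, 0.565, 0.332)
t=3.200: state=(0.082, 0.551, 0.366)
t=3.400: state=(0.066, 0.534, 0.400)
t=3.600: state=(0.053, 0.515, 0.432)
t=3.800: state=(0.043, 0.494, 0.463)
t=4.000: state=(0.035, 0.472, 0.493)
t=4.200: state=(0.029, 0.449, 0.521)
t=4.400: state=(0.025, 0.427, 0.548)
t=4.580: state=(0.021, 0.408, 0.571)
largest grid value and its neighbours: I(2.660)=0.57374, I(2.680)=0.57379, I(2.700)=0.57375
parabola through these three points peaks at t≈2.682 with I≈0.57379

max I = 0.574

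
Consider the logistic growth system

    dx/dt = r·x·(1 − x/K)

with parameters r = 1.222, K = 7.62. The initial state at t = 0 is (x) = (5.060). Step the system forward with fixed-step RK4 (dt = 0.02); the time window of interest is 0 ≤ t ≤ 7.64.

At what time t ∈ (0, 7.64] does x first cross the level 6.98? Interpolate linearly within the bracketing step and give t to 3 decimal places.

t=0.000: state=(5.060)
step 1 (dt=0.02): k1=(2.077), k2=(2.069), k3=(2.069), k4=(2.060); state += dt/6·(k1+2k2+2k3+k4)
t=0.020: state=(5.101)
t=0.040: state=(5.142)
t=0.060: state=(5.183)
continuing one RK4 step at a time; state shown every 25 steps (Δt=0.5):
t=0.500: state=(5.978)
t=1.000: state=(6.631)
t=1.380: state=(6.967)
next step: t=1.400: state=(6.982) — x has crossed 6.98
linear interpolation between t=1.380 (6.96721) and t=1.400 (6.98165) → t≈1.398

t = 1.398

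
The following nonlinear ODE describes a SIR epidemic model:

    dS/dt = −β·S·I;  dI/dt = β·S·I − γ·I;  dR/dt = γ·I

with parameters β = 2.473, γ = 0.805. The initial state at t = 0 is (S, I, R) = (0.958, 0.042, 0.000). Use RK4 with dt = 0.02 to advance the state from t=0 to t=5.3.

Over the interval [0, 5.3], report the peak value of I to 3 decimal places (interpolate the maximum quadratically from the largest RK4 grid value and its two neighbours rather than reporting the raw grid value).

max I = 0.323

t=0.000: state=(0.958, 0.042, 0.000)
step 1 (dt=0.02): k1=(-0.100, 0.066, 0.034), k2=(-0.101, 0.067, 0.034), k3=(-0.101, 0.067, 0.034), k4=(-0.102, 0.068, 0.035); state += dt/6·(k1+2k2+2k3+k4)
t=0.020: state=(0.956, 0.043, 0.001)
t=0.040: state=(0.954, 0.045, 0.001)
t=0.060: state=(0.952, 0.046, 0.002)
continuing one RK4 step at a time; state shown every 10 steps (Δt=0.2):
t=0.200: state=(0.935, 0.057, 0.008)
t=0.400: state=(0.905, 0.077, 0.019)
t=0.600: state=(0.866, 0.101, 0.033)
t=0.800: state=(0.818, 0.131, 0.051)
t=1.000: state=(0.760, 0.164, 0.075)
t=1.200: state=(0.695, 0.201, 0.105)
t=1.400: state=(0.624, 0.237, 0.140)
t=1.600: state=(0.550, 0.269, 0.181)
t=1.800: state=(0.478, 0.296, 0.226)
t=2.000: state=(0.411, 0.313, 0.275)
t=2.200: state=(0.351, 0.322, 0.327)
t=2.400: state=(0.299, 0.322, 0.379)
t=2.600: state=(0.256, 0.314, 0.430)
t=2.800: state=(0.220, 0.301, 0.479)
t=3.000: state=(0.190, 0.283, 0.527)
t=3.200: state=(0.166, 0.263, 0.571)
t=3.400: state=(0.146, 0.242, 0.611)
t=3.600: state=(0.131, 0.221, 0.649)
t=3.800: state=(0.118, 0.200, 0.682)
t=4.000: state=(0.107, 0.180, 0.713)
t=4.200: state=(0.099, 0.161, 0.740)
t=4.400: state=(0.091, 0.144, 0.765)
t=4.600: state=(0.085, 0.128, 0.787)
t=4.800: state=(0.081, 0.113, 0.806)
t=5.000: state=(0.076, 0.100, 0.823)
t=5.200: state=(0.073, 0.089, 0.839)
t=5.300: state=(0.071, 0.083, 0.845)
largest grid value and its neighbours: I(2.280)=0.32309, I(2.300)=0.32311, I(2.320)=0.32305
parabola through these three points peaks at t≈2.296 with I≈0.32311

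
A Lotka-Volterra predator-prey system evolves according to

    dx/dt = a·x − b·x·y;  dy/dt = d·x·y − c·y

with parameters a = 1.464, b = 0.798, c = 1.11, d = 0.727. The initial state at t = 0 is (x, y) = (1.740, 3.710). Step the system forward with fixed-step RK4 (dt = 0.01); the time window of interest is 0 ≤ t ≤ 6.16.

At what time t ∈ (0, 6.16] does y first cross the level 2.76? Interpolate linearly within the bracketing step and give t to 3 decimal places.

t = 0.823

t=0.000: state=(1.740, 3.710)
step 1 (dt=0.01): k1=(-2.604, 0.575), k2=(-2.589, 0.540), k3=(-2.588, 0.540), k4=(-2.573, 0.506); state += dt/6·(k1+2k2+2k3+k4)
t=0.010: state=(1.714, 3.715)
t=0.020: state=(1.689, 3.720)
t=0.030: state=(1.663, 3.724)
continuing one RK4 step at a time; state shown every 20 steps (Δt=0.2):
t=0.200: state=(1.287, 3.697)
t=0.400: state=(0.971, 3.483)
t=0.600: state=(0.765, 3.161)
t=0.800: state=(0.637, 2.802)
t=0.820: state=(0.627, 2.765)
next step: t=0.830: state=(0.623, 2.747) — y has crossed 2.76
linear interpolation between t=0.820 (2.76529) and t=0.830 (2.74722) → t≈0.823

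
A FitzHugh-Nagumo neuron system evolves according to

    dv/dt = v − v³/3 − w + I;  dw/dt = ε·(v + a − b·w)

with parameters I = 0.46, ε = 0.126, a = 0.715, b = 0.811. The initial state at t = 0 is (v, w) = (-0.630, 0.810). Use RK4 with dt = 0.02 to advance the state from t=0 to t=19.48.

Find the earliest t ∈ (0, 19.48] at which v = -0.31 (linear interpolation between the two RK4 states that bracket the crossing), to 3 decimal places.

t=0.000: state=(-0.630, 0.810)
step 1 (dt=0.02): k1=(-0.897, -0.072), k2=(-0.901, -0.073), k3=(-0.901, -0.073), k4=(-0.906, -0.074); state += dt/6·(k1+2k2+2k3+k4)
t=0.020: state=(-0.648, 0.809)
t=0.040: state=(-0.666, 0.807)
t=0.060: state=(-0.685, 0.805)
continuing one RK4 step at a time; state shown every 50 steps (Δt=1):
t=1.000: state=(-1.508, 0.685)
t=2.000: state=(-1.745, 0.503)
t=3.000: state=(-1.703, 0.333)
t=4.000: state=(-1.626, 0.187)
t=5.000: state=(-1.545, 0.064)
t=6.000: state=(-1.465, -0.037)
t=7.000: state=(-1.386, -0.118)
t=8.000: state=(-1.307, -0.182)
t=9.000: state=(-1.227, -0.230)
t=10.000: state=(-1.147, -0.265)
t=11.000: state=(-1.066, -0.286)
t=12.000: state=(-0.980, -0.295)
t=13.000: state=(-0.887, -0.292)
t=14.000: state=(-0.781, -0.278)
t=15.000: state=(-0.649, -0.251)
t=16.000: state=(-0.457, -0.208)
t=16.500: state=(-0.315, -0.178)
next step: t=16.520: state=(-0.309, -0.177) — v has crossed -0.31
linear interpolation between t=16.500 (-0.31543) and t=16.520 (-0.30872) → t≈16.516

t = 16.516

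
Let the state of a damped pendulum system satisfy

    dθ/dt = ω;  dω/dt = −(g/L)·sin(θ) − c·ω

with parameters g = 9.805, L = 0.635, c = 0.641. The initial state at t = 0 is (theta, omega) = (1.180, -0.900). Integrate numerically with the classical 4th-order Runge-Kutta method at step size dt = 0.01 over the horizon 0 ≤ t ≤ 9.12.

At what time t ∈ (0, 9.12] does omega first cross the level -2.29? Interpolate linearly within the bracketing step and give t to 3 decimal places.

t=0.000: state=(1.180, -0.900)
step 1 (dt=0.01): k1=(-0.900, -13.700), k2=(-0.968, -13.629), k3=(-0.968, -13.628), k4=(-1.036, -13.555); state += dt/6·(k1+2k2+2k3+k4)
t=0.010: state=(1.170, -1.036)
t=0.020: state=(1.159, -1.171)
t=0.030: state=(1.147, -1.304)
t=0.100: state=(1.024, -2.184)
next step: t=0.110: state=(1.002, -2.300) — omega has crossed -2.29
linear interpolation between t=0.100 (-2.18371) and t=0.110 (-2.30035) → t≈0.109

t = 0.109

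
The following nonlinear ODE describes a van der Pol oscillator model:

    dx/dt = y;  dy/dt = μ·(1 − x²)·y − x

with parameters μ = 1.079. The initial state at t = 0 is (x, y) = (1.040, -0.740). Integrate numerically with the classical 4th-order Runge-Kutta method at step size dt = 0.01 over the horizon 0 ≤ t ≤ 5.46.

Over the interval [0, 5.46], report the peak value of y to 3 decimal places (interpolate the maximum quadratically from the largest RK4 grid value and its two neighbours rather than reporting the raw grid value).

max y = 2.753

t=0.000: state=(1.040, -0.740)
step 1 (dt=0.01): k1=(-0.740, -0.975), k2=(-0.745, -0.977), k3=(-0.745, -0.977), k4=(-0.750, -0.979); state += dt/6·(k1+2k2+2k3+k4)
t=0.010: state=(1.033, -0.750)
t=0.020: state=(1.025, -0.760)
t=0.030: state=(1.017, -0.769)
continuing one RK4 step at a time; state shown every 20 steps (Δt=0.2):
t=0.200: state=(0.872, -0.947)
t=0.400: state=(0.658, -1.196)
t=0.600: state=(0.389, -1.510)
t=0.800: state=(0.049, -1.901)
t=1.000: state=(-0.373, -2.307)
t=1.200: state=(-0.860, -2.500)
t=1.400: state=(-1.336, -2.163)
t=1.600: state=(-1.693, -1.356)
t=1.800: state=(-1.880, -0.553)
t=2.000: state=(-1.933, -0.020)
t=2.200: state=(-1.904, 0.281)
t=2.400: state=(-1.829, 0.454)
t=2.600: state=(-1.726, 0.570)
t=2.800: state=(-1.602, 0.667)
t=3.000: state=(-1.459, 0.766)
t=3.200: state=(-1.295, 0.882)
t=3.400: state=(-1.104, 1.032)
t=3.600: state=(-0.879, 1.234)
t=3.800: state=(-0.605, 1.514)
t=4.000: state=(-0.266, 1.895)
t=4.200: state=(0.158, 2.357)
t=4.400: state=(0.671, 2.721)
t=4.600: state=(1.213, 2.584)
t=4.800: state=(1.658, 1.778)
t=5.000: state=(1.914, 0.811)
t=5.200: state=(2.003, 0.143)
t=5.400: state=(1.992, -0.220)
t=5.460: state=(1.976, -0.290)
largest grid value and its neighbours: y(4.450)=2.75124, y(4.460)=2.75268, y(4.470)=2.75249
parabola through these three points peaks at t≈4.464 with y≈2.75280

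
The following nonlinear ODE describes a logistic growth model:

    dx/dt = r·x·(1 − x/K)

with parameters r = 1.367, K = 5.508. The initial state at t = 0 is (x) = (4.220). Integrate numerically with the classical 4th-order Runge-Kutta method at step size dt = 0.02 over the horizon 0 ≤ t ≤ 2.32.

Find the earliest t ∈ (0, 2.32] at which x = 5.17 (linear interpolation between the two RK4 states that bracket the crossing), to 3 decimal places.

t = 1.127

t=0.000: state=(4.220)
step 1 (dt=0.02): k1=(1.349), k2=(1.339), k3=(1.339), k4=(1.329); state += dt/6·(k1+2k2+2k3+k4)
t=0.020: state=(4.247)
t=0.040: state=(4.273)
t=0.060: state=(4.299)
continuing one RK4 step at a time; state shown every 5 steps (Δt=0.1):
t=0.100: state=(4.350)
t=0.200: state=(4.470)
t=0.300: state=(4.580)
t=0.400: state=(4.681)
t=0.500: state=(4.773)
t=0.600: state=(4.855)
t=0.700: state=(4.930)
t=0.800: state=(4.997)
t=0.900: state=(5.057)
t=1.000: state=(5.110)
t=1.100: state=(5.158)
t=1.120: state=(5.167)
next step: t=1.140: state=(5.176) — x has crossed 5.17
linear interpolation between t=1.120 (5.16688) and t=1.140 (5.17552) → t≈1.127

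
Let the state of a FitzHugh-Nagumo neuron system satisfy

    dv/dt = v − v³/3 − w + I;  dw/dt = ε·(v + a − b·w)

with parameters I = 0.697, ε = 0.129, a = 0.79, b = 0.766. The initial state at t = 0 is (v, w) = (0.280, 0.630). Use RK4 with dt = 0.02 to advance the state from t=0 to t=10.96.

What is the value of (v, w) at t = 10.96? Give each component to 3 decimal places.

t=0.000: state=(0.280, 0.630)
step 1 (dt=0.02): k1=(0.340, 0.076), k2=(0.342, 0.076), k3=(0.342, 0.076), k4=(0.344, 0.077); state += dt/6·(k1+2k2+2k3+k4)
t=0.020: state=(0.287, 0.632)
t=0.040: state=(0.294, 0.633)
t=0.060: state=(0.301, 0.635)
continuing one RK4 step at a time; state shown every 25 steps (Δt=0.5):
t=0.500: state=(0.481, 0.673)
t=1.000: state=(0.745, 0.729)
t=1.500: state=(1.037, 0.799)
t=2.000: state=(1.281, 0.884)
t=2.500: state=(1.423, 0.977)
t=3.000: state=(1.474, 1.071)
t=3.500: state=(1.467, 1.162)
t=4.000: state=(1.430, 1.247)
t=4.500: state=(1.376, 1.325)
t=5.000: state=(1.311, 1.395)
t=5.500: state=(1.238, 1.458)
t=6.000: state=(1.155, 1.513)
t=6.500: state=(1.062, 1.559)
t=7.000: state=(0.954, 1.597)
t=7.500: state=(0.823, 1.626)
t=8.000: state=(0.656, 1.644)
t=8.500: state=(0.426, 1.649)
t=9.000: state=(0.081, 1.636)
t=9.500: state=(-0.462, 1.596)
t=10.000: state=(-1.193, 1.517)
t=10.500: state=(-1.743, 1.399)
t=10.960: state=(-1.916, 1.275)

(v, w) = (-1.916, 1.275)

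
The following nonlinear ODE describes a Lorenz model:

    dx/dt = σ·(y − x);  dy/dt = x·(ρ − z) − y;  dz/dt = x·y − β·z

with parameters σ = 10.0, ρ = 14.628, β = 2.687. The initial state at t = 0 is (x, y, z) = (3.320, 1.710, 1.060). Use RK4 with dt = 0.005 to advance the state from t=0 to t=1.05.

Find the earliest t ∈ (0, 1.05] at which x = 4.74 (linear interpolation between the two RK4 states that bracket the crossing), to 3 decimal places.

t = 0.142

t=0.000: state=(3.320, 1.710, 1.060)
step 1 (dt=0.005): k1=(-16.100, 43.336, 2.829), k2=(-14.614, 42.658, 3.096), k3=(-14.668, 42.708, 3.096), k4=(-13.231, 42.077, 3.355); state += dt/6·(k1+2k2+2k3+k4)
t=0.005: state=(3.247, 1.923, 1.075)
t=0.010: state=(3.187, 2.131, 1.094)
t=0.015: state=(3.141, 2.334, 1.114)
continuing one RK4 step at a time; state shown every 10 steps (Δt=0.05):
t=0.050: state=(3.115, 3.679, 1.326)
t=0.100: state=(3.749, 5.648, 1.903)
t=0.140: state=(4.685, 7.450, 2.756)
next step: t=0.145: state=(4.826, 7.693, 2.898) — x has crossed 4.74
linear interpolation between t=0.140 (4.68490) and t=0.145 (4.82572) → t≈0.142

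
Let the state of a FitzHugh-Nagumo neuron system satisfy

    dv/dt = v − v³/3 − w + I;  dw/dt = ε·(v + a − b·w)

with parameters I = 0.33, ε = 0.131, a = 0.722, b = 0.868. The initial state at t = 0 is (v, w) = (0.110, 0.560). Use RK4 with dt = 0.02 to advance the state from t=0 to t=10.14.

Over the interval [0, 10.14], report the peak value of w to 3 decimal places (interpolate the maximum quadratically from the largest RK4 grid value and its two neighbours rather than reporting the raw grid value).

max w = 0.592

t=0.000: state=(0.110, 0.560)
step 1 (dt=0.02): k1=(-0.120, 0.045), k2=(-0.122, 0.045), k3=(-0.122, 0.045), k4=(-0.124, 0.045); state += dt/6·(k1+2k2+2k3+k4)
t=0.020: state=(0.108, 0.561)
t=0.040: state=(0.105, 0.562)
t=0.060: state=(0.102, 0.563)
continuing one RK4 step at a time; state shown every 25 steps (Δt=0.5):
t=0.500: state=(0.026, 0.580)
t=1.000: state=(-0.123, 0.591)
t=1.500: state=(-0.369, 0.589)
t=2.000: state=(-0.736, 0.568)
t=2.500: state=(-1.169, 0.522)
t=3.000: state=(-1.506, 0.452)
t=3.500: state=(-1.664, 0.372)
t=4.000: state=(-1.704, 0.289)
t=4.500: state=(-1.694, 0.211)
t=5.000: state=(-1.665, 0.138)
t=5.500: state=(-1.630, 0.072)
t=6.000: state=(-1.594, 0.011)
t=6.500: state=(-1.556, -0.044)
t=7.000: state=(-1.520, -0.093)
t=7.500: state=(-1.483, -0.138)
t=8.000: state=(-1.447, -0.177)
t=8.500: state=(-1.412, -0.213)
t=9.000: state=(-1.378, -0.244)
t=9.500: state=(-1.344, -0.271)
t=10.000: state=(-1.311, -0.295)
t=10.140: state=(-1.302, -0.301)
largest grid value and its neighbours: w(1.180)=0.59196, w(1.200)=0.59198, w(1.220)=0.59196
parabola through these three points peaks at t≈1.200 with w≈0.59198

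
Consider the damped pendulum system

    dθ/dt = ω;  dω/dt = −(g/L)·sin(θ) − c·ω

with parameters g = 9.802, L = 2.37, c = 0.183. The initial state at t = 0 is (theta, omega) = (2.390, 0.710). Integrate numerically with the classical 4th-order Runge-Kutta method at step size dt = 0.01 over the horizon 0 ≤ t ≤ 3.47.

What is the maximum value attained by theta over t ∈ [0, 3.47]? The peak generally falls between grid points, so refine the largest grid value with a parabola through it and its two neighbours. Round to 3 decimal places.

t=0.000: state=(2.390, 0.710)
step 1 (dt=0.01): k1=(0.710, -2.954), k2=(0.695, -2.940), k3=(0.695, -2.941), k4=(0.681, -2.927); state += dt/6·(k1+2k2+2k3+k4)
t=0.010: state=(2.397, 0.681)
t=0.020: state=(2.404, 0.651)
t=0.030: state=(2.410, 0.623)
continuing one RK4 step at a time; state shown every 20 steps (Δt=0.2):
t=0.200: state=(2.476, 0.162)
t=0.400: state=(2.457, -0.346)
t=0.600: state=(2.336, -0.879)
t=0.800: state=(2.101, -1.489)
t=1.000: state=(1.734, -2.192)
t=1.200: state=(1.222, -2.914)
t=1.400: state=(0.581, -3.439)
t=1.600: state=(-0.122, -3.496)
t=1.800: state=(-0.780, -3.015)
t=2.000: state=(-1.306, -2.207)
t=2.200: state=(-1.658, -1.322)
t=2.400: state=(-1.837, -0.478)
t=2.600: state=(-1.853, 0.318)
t=2.800: state=(-1.711, 1.098)
t=3.000: state=(-1.414, 1.868)
t=3.200: state=(-0.970, 2.552)
t=3.400: state=(-0.411, 2.974)
t=3.470: state=(-0.201, 3.023)
largest grid value and its neighbours: theta(0.250)=2.48084, theta(0.260)=2.48105, theta(0.270)=2.48100
parabola through these three points peaks at t≈0.263 with theta≈2.48106

max theta = 2.481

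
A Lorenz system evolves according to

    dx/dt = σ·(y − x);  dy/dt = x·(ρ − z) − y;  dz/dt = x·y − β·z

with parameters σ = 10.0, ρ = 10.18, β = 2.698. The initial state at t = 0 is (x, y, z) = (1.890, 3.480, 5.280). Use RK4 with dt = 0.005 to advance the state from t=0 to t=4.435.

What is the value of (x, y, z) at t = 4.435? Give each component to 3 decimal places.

(x, y, z) = (5.164, 5.211, 9.239)

t=0.000: state=(1.890, 3.480, 5.280)
step 1 (dt=0.005): k1=(15.900, 5.781, -7.668), k2=(15.647, 5.998, -7.450), k3=(15.659, 5.994, -7.453), k4=(15.417, 6.208, -7.236); state += dt/6·(k1+2k2+2k3+k4)
t=0.005: state=(1.968, 3.510, 5.243)
t=0.010: state=(2.044, 3.542, 5.208)
t=0.015: state=(2.118, 3.576, 5.175)
continuing one RK4 step at a time; state shown every 40 steps (Δt=0.2):
t=0.200: state=(4.480, 5.834, 5.519)
t=0.400: state=(6.893, 7.513, 9.751)
t=0.600: state=(5.894, 4.588, 12.034)
t=0.800: state=(3.705, 3.080, 9.541)
t=1.000: state=(3.427, 3.700, 7.301)
t=1.200: state=(4.544, 5.316, 7.049)
t=1.400: state=(5.969, 6.412, 9.176)
t=1.600: state=(5.755, 5.163, 10.834)
t=1.800: state=(4.470, 3.978, 9.756)
t=2.000: state=(4.094, 4.198, 8.264)
t=2.200: state=(4.714, 5.164, 8.003)
t=2.400: state=(5.521, 5.769, 9.148)
t=2.600: state=(5.453, 5.165, 10.090)
t=2.800: state=(4.756, 4.455, 9.594)
t=3.000: state=(4.487, 4.527, 8.711)
t=3.200: state=(4.828, 5.084, 8.533)
t=3.400: state=(5.278, 5.413, 9.160)
t=3.600: state=(5.251, 5.103, 9.679)
t=3.800: state=(4.873, 4.700, 9.436)
t=4.000: state=(4.706, 4.722, 8.933)
t=4.200: state=(4.893, 5.036, 8.824)
t=4.400: state=(5.143, 5.217, 9.167)
t=4.435: state=(5.164, 5.211, 9.239)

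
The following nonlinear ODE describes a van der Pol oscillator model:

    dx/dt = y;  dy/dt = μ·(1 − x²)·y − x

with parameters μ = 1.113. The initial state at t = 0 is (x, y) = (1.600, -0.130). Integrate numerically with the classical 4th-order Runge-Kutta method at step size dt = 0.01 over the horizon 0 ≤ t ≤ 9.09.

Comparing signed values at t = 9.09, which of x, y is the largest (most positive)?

t=0.000: state=(1.600, -0.130)
step 1 (dt=0.01): k1=(-0.130, -1.374), k2=(-0.137, -1.362), k3=(-0.137, -1.362), k4=(-0.144, -1.350); state += dt/6·(k1+2k2+2k3+k4)
t=0.010: state=(1.599, -0.144)
t=0.020: state=(1.597, -0.157)
t=0.030: state=(1.595, -0.170)
continuing one RK4 step at a time; state shown every 50 steps (Δt=0.5):
t=0.500: state=(1.401, -0.613)
t=1.000: state=(0.999, -1.018)
t=1.500: state=(0.329, -1.754)
t=2.000: state=(-0.821, -2.714)
t=2.500: state=(-1.857, -0.989)
t=3.000: state=(-1.957, 0.285)
t=3.500: state=(-1.725, 0.593)
t=4.000: state=(-1.374, 0.822)
t=4.500: state=(-0.873, 1.234)
t=5.000: state=(-0.055, 2.148)
t=5.500: state=(1.242, 2.597)
t=6.000: state=(1.984, 0.381)
t=6.500: state=(1.922, -0.419)
t=7.000: state=(1.650, -0.651)
t=7.500: state=(1.268, -0.900)
t=8.000: state=(0.709, -1.403)
t=8.500: state=(-0.234, -2.456)
t=9.000: state=(-1.540, -2.110)
t=9.090: state=(-1.710, -1.653)
compare at T: x=-1.710, y=-1.653

largest component: y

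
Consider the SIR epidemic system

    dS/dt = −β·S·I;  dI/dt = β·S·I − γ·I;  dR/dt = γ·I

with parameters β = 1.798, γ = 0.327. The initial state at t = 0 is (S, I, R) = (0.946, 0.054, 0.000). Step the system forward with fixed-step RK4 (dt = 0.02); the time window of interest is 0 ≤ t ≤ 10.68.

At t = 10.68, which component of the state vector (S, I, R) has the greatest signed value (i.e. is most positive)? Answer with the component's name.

largest component: R

t=0.000: state=(0.946, 0.054, 0.000)
step 1 (dt=0.02): k1=(-0.092, 0.074, 0.018), k2=(-0.093, 0.075, 0.018), k3=(-0.093, 0.075, 0.018), k4=(-0.094, 0.076, 0.018); state += dt/6·(k1+2k2+2k3+k4)
t=0.020: state=(0.944, 0.056, 0.000)
t=0.040: state=(0.942, 0.057, 0.001)
t=0.060: state=(0.940, 0.059, 0.001)
continuing one RK4 step at a time; state shown every 25 steps (Δt=0.5):
t=0.500: state=(0.883, 0.105, 0.013)
t=1.000: state=(0.776, 0.188, 0.036)
t=1.500: state=(0.624, 0.300, 0.076)
t=2.000: state=(0.452, 0.414, 0.134)
t=2.500: state=(0.300, 0.491, 0.209)
t=3.000: state=(0.190, 0.518, 0.292)
t=3.500: state=(0.120, 0.504, 0.376)
t=4.000: state=(0.077, 0.467, 0.456)
t=4.500: state=(0.052, 0.420, 0.528)
t=5.000: state=(0.036, 0.371, 0.593)
t=5.500: state=(0.027, 0.324, 0.650)
t=6.000: state=(0.020, 0.281, 0.699)
t=6.500: state=(0.016, 0.242, 0.742)
t=7.000: state=(0.013, 0.208, 0.778)
t=7.500: state=(0.011, 0.179, 0.810)
t=8.000: state=(0.009, 0.153, 0.837)
t=8.500: state=(0.008, 0.131, 0.860)
t=9.000: state=(0.007, 0.112, 0.880)
t=9.500: state=(0.007, 0.096, 0.897)
t=10.000: state=(0.006, 0.082, 0.912)
t=10.500: state=(0.006, 0.070, 0.924)
t=10.680: state=(0.006, 0.066, 0.928)
compare at T: S=0.006, I=0.066, R=0.928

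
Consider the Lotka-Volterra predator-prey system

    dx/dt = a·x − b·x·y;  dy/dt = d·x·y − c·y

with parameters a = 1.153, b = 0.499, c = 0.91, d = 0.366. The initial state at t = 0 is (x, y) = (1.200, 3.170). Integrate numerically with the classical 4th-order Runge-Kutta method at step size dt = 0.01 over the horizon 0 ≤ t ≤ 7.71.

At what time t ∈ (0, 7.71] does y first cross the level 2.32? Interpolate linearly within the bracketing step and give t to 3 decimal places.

t=0.000: state=(1.200, 3.170)
step 1 (dt=0.01): k1=(-0.515, -1.492), k2=(-0.509, -1.492), k3=(-0.509, -1.492), k4=(-0.504, -1.491); state += dt/6·(k1+2k2+2k3+k4)
t=0.010: state=(1.195, 3.155)
t=0.020: state=(1.190, 3.140)
t=0.030: state=(1.185, 3.125)
continuing one RK4 step at a time; state shown every 25 steps (Δt=0.25):
t=0.250: state=(1.103, 2.804)
t=0.500: state=(1.060, 2.465)
t=0.610: state=(1.055, 2.327)
next step: t=0.620: state=(1.055, 2.315) — y has crossed 2.32
linear interpolation between t=0.610 (2.32720) and t=0.620 (2.31504) → t≈0.616

t = 0.616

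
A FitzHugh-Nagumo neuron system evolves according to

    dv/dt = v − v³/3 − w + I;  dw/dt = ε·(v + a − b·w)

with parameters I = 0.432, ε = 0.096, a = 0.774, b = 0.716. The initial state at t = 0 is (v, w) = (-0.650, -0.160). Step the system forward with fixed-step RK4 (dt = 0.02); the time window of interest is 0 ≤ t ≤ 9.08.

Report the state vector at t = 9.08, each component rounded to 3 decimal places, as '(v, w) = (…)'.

(v, w) = (-1.243, -0.097)

t=0.000: state=(-0.650, -0.160)
step 1 (dt=0.02): k1=(0.034, 0.023), k2=(0.034, 0.023), k3=(0.034, 0.023), k4=(0.033, 0.023); state += dt/6·(k1+2k2+2k3+k4)
t=0.020: state=(-0.649, -0.160)
t=0.040: state=(-0.649, -0.159)
t=0.060: state=(-0.648, -0.159)
continuing one RK4 step at a time; state shown every 25 steps (Δt=0.5):
t=0.500: state=(-0.634, -0.148)
t=1.000: state=(-0.619, -0.136)
t=1.500: state=(-0.605, -0.124)
t=2.000: state=(-0.594, -0.112)
t=2.500: state=(-0.586, -0.099)
t=3.000: state=(-0.582, -0.087)
t=3.500: state=(-0.584, -0.075)
t=4.000: state=(-0.594, -0.064)
t=4.500: state=(-0.614, -0.053)
t=5.000: state=(-0.646, -0.045)
t=5.500: state=(-0.694, -0.038)
t=6.000: state=(-0.759, -0.035)
t=6.500: state=(-0.840, -0.035)
t=7.000: state=(-0.932, -0.039)
t=7.500: state=(-1.028, -0.047)
t=8.000: state=(-1.115, -0.060)
t=8.500: state=(-1.187, -0.076)
t=9.000: state=(-1.237, -0.094)
t=9.080: state=(-1.243, -0.097)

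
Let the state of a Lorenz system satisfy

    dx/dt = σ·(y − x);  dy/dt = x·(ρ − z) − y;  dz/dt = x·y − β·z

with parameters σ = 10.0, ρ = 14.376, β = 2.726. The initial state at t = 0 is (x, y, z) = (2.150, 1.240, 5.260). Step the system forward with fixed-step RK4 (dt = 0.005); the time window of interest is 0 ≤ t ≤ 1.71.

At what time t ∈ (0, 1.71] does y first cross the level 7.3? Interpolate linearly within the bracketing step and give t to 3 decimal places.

t=0.000: state=(2.150, 1.240, 5.260)
step 1 (dt=0.005): k1=(-9.100, 18.359, -11.673), k2=(-8.414, 18.168, -11.524), k3=(-8.435, 18.184, -11.524), k4=(-7.769, 18.005, -11.376); state += dt/6·(k1+2k2+2k3+k4)
t=0.005: state=(2.108, 1.331, 5.202)
t=0.010: state=(2.072, 1.420, 5.146)
t=0.015: state=(2.043, 1.508, 5.092)
continuing one RK4 step at a time; state shown every 20 steps (Δt=0.1):
t=0.100: state=(2.214, 2.993, 4.391)
t=0.200: state=(3.532, 5.391, 4.390)
t=0.255: state=(4.729, 7.226, 5.113)
next step: t=0.260: state=(4.855, 7.410, 5.218) — y has crossed 7.3
linear interpolation between t=0.255 (7.22612) and t=0.260 (7.41021) → t≈0.257

t = 0.257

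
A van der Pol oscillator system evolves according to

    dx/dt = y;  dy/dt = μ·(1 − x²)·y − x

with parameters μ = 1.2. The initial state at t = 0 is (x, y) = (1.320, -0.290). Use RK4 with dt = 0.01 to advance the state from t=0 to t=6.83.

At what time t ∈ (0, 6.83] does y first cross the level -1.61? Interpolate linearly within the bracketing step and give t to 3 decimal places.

t=0.000: state=(1.320, -0.290)
step 1 (dt=0.01): k1=(-0.290, -1.062), k2=(-0.295, -1.057), k3=(-0.295, -1.057), k4=(-0.301, -1.052); state += dt/6·(k1+2k2+2k3+k4)
t=0.010: state=(1.317, -0.301)
t=0.020: state=(1.314, -0.311)
t=0.030: state=(1.311, -0.321)
continuing one RK4 step at a time; state shown every 25 steps (Δt=0.25):
t=0.250: state=(1.216, -0.533)
t=0.500: state=(1.055, -0.761)
t=0.750: state=(0.833, -1.026)
t=1.000: state=(0.534, -1.388)
t=1.110: state=(0.370, -1.594)
next step: t=1.120: state=(0.354, -1.614) — y has crossed -1.61
linear interpolation between t=1.110 (-1.59360) and t=1.120 (-1.61394) → t≈1.118

t = 1.118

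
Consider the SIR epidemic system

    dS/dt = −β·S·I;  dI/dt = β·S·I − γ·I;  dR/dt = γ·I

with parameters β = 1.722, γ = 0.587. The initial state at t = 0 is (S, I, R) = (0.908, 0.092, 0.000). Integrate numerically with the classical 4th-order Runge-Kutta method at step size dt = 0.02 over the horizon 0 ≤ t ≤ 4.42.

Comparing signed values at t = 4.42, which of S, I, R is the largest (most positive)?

t=0.000: state=(0.908, 0.092, 0.000)
step 1 (dt=0.02): k1=(-0.144, 0.090, 0.054), k2=(-0.145, 0.090, 0.055), k3=(-0.145, 0.090, 0.055), k4=(-0.146, 0.091, 0.055); state += dt/6·(k1+2k2+2k3+k4)
t=0.020: state=(0.905, 0.094, 0.001)
t=0.040: state=(0.902, 0.096, 0.002)
t=0.060: state=(0.899, 0.098, 0.003)
continuing one RK4 step at a time; state shown every 10 steps (Δt=0.2):
t=0.200: state=(0.877, 0.111, 0.012)
t=0.400: state=(0.841, 0.133, 0.026)
t=0.600: state=(0.800, 0.157, 0.043)
t=0.800: state=(0.755, 0.182, 0.063)
t=1.000: state=(0.705, 0.209, 0.086)
t=1.200: state=(0.654, 0.234, 0.112)
t=1.400: state=(0.600, 0.259, 0.141)
t=1.600: state=(0.547, 0.280, 0.173)
t=1.800: state=(0.495, 0.298, 0.207)
t=2.000: state=(0.446, 0.312, 0.243)
t=2.200: state=(0.400, 0.321, 0.280)
t=2.400: state=(0.358, 0.325, 0.318)
t=2.600: state=(0.320, 0.324, 0.356)
t=2.800: state=(0.286, 0.320, 0.394)
t=3.000: state=(0.257, 0.313, 0.431)
t=3.200: state=(0.231, 0.302, 0.467)
t=3.400: state=(0.208, 0.290, 0.502)
t=3.600: state=(0.189, 0.276, 0.535)
t=3.800: state=(0.172, 0.261, 0.566)
t=4.000: state=(0.158, 0.246, 0.596)
t=4.200: state=(0.145, 0.230, 0.624)
t=4.400: state=(0.135, 0.215, 0.650)
t=4.420: state=(0.134, 0.213, 0.653)
compare at T: S=0.134, I=0.213, R=0.653

largest component: R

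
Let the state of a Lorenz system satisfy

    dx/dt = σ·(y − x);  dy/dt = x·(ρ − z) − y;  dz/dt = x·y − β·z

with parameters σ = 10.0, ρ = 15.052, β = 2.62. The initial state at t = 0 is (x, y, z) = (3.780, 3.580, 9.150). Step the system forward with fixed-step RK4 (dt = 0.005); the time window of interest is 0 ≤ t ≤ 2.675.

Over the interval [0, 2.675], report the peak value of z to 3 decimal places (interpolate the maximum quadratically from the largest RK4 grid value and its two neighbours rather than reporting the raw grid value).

max z = 18.322

t=0.000: state=(3.780, 3.580, 9.150)
step 1 (dt=0.005): k1=(-2.000, 18.730, -10.441), k2=(-1.482, 18.752, -10.213), k3=(-1.494, 18.757, -10.210), k4=(-0.987, 18.784, -9.980); state += dt/6·(k1+2k2+2k3+k4)
t=0.005: state=(3.773, 3.674, 9.099)
t=0.010: state=(3.770, 3.768, 9.050)
t=0.015: state=(3.772, 3.862, 9.004)
continuing one RK4 step at a time; state shown every 20 steps (Δt=0.1):
t=0.100: state=(4.377, 5.602, 8.660)
t=0.200: state=(6.021, 7.986, 9.803)
t=0.300: state=(7.975, 9.659, 13.168)
t=0.400: state=(8.788, 8.506, 17.162)
t=0.500: state=(7.460, 5.366, 18.231)
t=0.600: state=(5.308, 3.385, 16.380)
t=0.700: state=(3.897, 3.023, 13.830)
t=0.800: state=(3.504, 3.546, 11.672)
t=0.900: state=(3.910, 4.658, 10.298)
t=1.000: state=(4.964, 6.303, 10.063)
t=1.100: state=(6.489, 8.103, 11.431)
t=1.200: state=(7.878, 8.837, 14.330)
t=1.300: state=(8.066, 7.422, 16.924)
t=1.400: state=(6.803, 5.150, 17.135)
t=1.500: state=(5.222, 3.881, 15.491)
t=1.600: state=(4.285, 3.766, 13.457)
t=1.700: state=(4.154, 4.385, 11.832)
t=1.800: state=(4.694, 5.520, 11.015)
t=1.900: state=(5.740, 6.955, 11.356)
t=2.000: state=(6.960, 8.066, 13.019)
t=2.100: state=(7.678, 7.889, 15.304)
t=2.200: state=(7.300, 6.394, 16.561)
t=2.300: state=(6.142, 4.899, 16.044)
t=2.400: state=(5.080, 4.278, 14.547)
t=2.500: state=(4.607, 4.463, 13.009)
t=2.600: state=(4.763, 5.199, 11.974)
t=2.675: state=(5.221, 5.989, 11.737)
largest grid value and its neighbours: z(0.470)=18.31256, z(0.475)=18.32111, z(0.480)=18.32045
parabola through these three points peaks at t≈0.477 with z≈18.32196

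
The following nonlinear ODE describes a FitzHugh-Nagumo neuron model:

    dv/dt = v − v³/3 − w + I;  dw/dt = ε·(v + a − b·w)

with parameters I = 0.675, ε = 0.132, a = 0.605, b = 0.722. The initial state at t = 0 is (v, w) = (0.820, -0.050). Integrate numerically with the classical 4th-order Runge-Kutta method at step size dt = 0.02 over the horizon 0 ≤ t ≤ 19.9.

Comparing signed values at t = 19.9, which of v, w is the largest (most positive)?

t=0.000: state=(0.820, -0.050)
step 1 (dt=0.02): k1=(1.361, 0.193), k2=(1.364, 0.194), k3=(1.364, 0.194), k4=(1.366, 0.196); state += dt/6·(k1+2k2+2k3+k4)
t=0.020: state=(0.847, -0.046)
t=0.040: state=(0.875, -0.042)
t=0.060: state=(0.902, -0.038)
continuing one RK4 step at a time; state shown every 50 steps (Δt=1):
t=1.000: state=(1.792, 0.208)
t=2.000: state=(1.847, 0.499)
t=3.000: state=(1.747, 0.756)
t=4.000: state=(1.632, 0.976)
t=5.000: state=(1.511, 1.161)
t=6.000: state=(1.381, 1.314)
t=7.000: state=(1.237, 1.436)
t=8.000: state=(1.067, 1.526)
t=9.000: state=(0.845, 1.585)
t=10.000: state=(0.494, 1.603)
t=11.000: state=(-0.252, 1.555)
t=12.000: state=(-1.570, 1.373)
t=13.000: state=(-1.915, 1.094)
t=14.000: state=(-1.847, 0.833)
t=15.000: state=(-1.748, 0.607)
t=16.000: state=(-1.647, 0.415)
t=17.000: state=(-1.543, 0.252)
t=18.000: state=(-1.437, 0.118)
t=19.000: state=(-1.325, 0.010)
t=19.900: state=(-1.217, -0.067)
compare at T: v=-1.217, w=-0.067

largest component: w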